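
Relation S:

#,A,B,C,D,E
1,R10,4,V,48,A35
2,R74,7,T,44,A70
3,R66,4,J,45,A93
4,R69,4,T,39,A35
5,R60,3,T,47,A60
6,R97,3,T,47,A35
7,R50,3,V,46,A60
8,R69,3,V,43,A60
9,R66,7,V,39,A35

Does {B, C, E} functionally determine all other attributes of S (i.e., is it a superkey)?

No

Rows 7 and 8 have the same {B, C, E} value (B=3, C=V, E=A60) but are distinct tuples, so {B, C, E} does not determine every attribute — not a superkey.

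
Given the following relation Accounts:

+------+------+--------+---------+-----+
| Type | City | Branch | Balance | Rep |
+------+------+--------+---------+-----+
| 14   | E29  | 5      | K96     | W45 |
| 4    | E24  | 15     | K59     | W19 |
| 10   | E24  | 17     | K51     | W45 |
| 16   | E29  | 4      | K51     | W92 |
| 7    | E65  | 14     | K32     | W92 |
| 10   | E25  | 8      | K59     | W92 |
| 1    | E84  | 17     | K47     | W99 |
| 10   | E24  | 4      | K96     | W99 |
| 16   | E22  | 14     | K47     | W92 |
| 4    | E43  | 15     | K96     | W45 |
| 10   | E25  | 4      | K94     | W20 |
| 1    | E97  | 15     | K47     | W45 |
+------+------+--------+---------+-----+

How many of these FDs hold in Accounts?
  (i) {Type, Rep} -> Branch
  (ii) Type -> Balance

0

(i) {Type, Rep} -> Branch: (Type=16, Rep=W92): 2 rows → Branch takes values {4, 14} — violation — fails.
(ii) Type -> Balance: Type=4: 2 rows → Balance takes values {K59, K96} — violation; Type=10: 4 rows → Balance takes values {K51, K59, K96, K94} — violation; Type=16: 2 rows → Balance takes values {K51, K47} — violation — fails.
None of the 2 dependencies hold.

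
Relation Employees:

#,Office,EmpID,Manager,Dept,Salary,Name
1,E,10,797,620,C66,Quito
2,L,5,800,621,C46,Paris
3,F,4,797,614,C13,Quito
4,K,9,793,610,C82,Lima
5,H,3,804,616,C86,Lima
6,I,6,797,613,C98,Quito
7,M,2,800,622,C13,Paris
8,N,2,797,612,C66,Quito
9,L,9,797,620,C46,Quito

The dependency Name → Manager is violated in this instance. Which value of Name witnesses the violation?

Lima

Name=Quito: rows 1, 3, 6, 8, 9 → Manager = 797, 797, 797, 797, 797 ✓
Name=Paris: rows 2, 7 → Manager = 800, 800 ✓
Name=Lima: rows 4, 5 → Manager takes values {793, 804} — violation
The only Name value with inconsistent Manager is Name=Lima.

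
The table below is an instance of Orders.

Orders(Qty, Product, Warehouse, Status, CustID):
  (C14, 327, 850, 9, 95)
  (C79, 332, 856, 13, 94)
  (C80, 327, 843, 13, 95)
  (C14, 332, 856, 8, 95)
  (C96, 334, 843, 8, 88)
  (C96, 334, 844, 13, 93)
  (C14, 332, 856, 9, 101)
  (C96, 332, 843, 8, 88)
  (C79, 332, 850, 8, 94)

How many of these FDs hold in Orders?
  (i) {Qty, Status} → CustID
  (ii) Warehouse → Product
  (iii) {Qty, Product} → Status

(i) {Qty, Status} → CustID: (Qty=C14, Status=9): 2 rows → CustID takes values {95, 101} — violation — fails.
(ii) Warehouse → Product: Warehouse=850: 2 rows → Product takes values {327, 332} — violation; Warehouse=843: 3 rows → Product takes values {327, 334, 332} — violation — fails.
(iii) {Qty, Product} → Status: (Qty=C79, Product=332): 2 rows → Status takes values {13, 8} — violation; (Qty=C14, Product=332): 2 rows → Status takes values {8, 9} — violation; (Qty=C96, Product=334): 2 rows → Status takes values {8, 13} — violation — fails.
None of the 3 dependencies hold.

0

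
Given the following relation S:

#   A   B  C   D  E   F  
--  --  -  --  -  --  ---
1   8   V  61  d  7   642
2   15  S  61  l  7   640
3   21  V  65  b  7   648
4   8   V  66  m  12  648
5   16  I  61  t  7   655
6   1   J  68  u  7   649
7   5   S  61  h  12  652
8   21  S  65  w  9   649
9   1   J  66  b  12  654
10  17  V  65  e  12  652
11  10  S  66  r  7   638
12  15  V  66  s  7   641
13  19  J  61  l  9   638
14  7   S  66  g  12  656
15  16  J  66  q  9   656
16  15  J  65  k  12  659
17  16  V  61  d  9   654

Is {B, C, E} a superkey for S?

All 17 rows have distinct {B, C, E} values, so {B, C, E} → (all attributes) holds and {B, C, E} is a superkey.

Yes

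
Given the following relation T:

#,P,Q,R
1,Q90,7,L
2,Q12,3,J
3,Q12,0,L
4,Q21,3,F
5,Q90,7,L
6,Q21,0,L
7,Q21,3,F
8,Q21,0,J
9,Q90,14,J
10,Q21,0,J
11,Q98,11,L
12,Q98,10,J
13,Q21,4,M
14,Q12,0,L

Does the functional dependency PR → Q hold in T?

Yes

(P=Q90, R=L): rows 1, 5 → Q = 7, 7 ✓
(P=Q12, R=J): row 2 → Q = 3 ✓
(P=Q12, R=L): rows 3, 14 → Q = 0, 0 ✓
(P=Q21, R=F): rows 4, 7 → Q = 3, 3 ✓
(P=Q21, R=L): row 6 → Q = 0 ✓
(P=Q21, R=J): rows 8, 10 → Q = 0, 0 ✓
(P=Q90, R=J): row 9 → Q = 14 ✓
(P=Q98, R=L): row 11 → Q = 11 ✓
(P=Q98, R=J): row 12 → Q = 10 ✓
(P=Q21, R=M): row 13 → Q = 4 ✓
Every PR value is associated with a single Q value, so PR → Q holds.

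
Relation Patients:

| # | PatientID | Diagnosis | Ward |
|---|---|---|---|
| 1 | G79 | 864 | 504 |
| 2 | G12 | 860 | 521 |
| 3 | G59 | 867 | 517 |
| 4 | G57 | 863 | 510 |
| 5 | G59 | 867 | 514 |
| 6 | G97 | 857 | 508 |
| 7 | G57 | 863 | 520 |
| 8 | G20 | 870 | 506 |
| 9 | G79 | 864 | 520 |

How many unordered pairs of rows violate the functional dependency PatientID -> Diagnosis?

PatientID=G79: all 2 rows agree on Diagnosis — 0 pairs.
PatientID=G59: all 2 rows agree on Diagnosis — 0 pairs.
PatientID=G57: all 2 rows agree on Diagnosis — 0 pairs.

0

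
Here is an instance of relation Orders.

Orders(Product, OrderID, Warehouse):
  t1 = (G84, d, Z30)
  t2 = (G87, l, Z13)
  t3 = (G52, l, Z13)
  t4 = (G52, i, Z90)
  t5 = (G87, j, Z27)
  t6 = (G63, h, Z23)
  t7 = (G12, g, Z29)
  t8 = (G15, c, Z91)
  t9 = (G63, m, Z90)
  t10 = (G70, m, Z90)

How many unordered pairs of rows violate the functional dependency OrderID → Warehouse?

0

OrderID=l: all 2 rows agree on Warehouse — 0 pairs.
OrderID=m: all 2 rows agree on Warehouse — 0 pairs.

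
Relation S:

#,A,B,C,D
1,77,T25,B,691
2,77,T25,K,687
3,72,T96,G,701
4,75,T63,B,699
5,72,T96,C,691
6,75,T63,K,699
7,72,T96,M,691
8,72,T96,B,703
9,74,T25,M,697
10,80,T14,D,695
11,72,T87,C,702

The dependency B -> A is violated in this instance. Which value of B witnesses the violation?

T25

B=T25: rows 1, 2, 9 → A takes values {77, 74} — violation
B=T96: rows 3, 5, 7, 8 → A = 72, 72, 72, 72 ✓
B=T63: rows 4, 6 → A = 75, 75 ✓
B=T14: row 10 → A = 80 ✓
B=T87: row 11 → A = 72 ✓
The only B value with inconsistent A is B=T25.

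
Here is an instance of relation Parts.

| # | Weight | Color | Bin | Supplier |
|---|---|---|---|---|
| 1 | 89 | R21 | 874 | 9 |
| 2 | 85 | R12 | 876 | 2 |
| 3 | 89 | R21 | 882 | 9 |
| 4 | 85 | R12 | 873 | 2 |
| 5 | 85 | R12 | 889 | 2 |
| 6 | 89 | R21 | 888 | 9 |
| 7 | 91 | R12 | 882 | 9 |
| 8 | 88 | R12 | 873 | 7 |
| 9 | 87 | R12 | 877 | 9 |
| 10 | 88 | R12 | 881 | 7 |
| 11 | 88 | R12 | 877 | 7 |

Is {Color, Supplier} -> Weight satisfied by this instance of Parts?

No

(Color=R21, Supplier=9): rows 1, 3, 6 → Weight = 89, 89, 89 ✓
(Color=R12, Supplier=2): rows 2, 4, 5 → Weight = 85, 85, 85 ✓
(Color=R12, Supplier=9): rows 7, 9 → Weight takes values {91, 87} — violation
(Color=R12, Supplier=7): rows 8, 10, 11 → Weight = 88, 88, 88 ✓
Two rows agree on {Color, Supplier} but differ on Weight, so {Color, Supplier} -> Weight does not hold.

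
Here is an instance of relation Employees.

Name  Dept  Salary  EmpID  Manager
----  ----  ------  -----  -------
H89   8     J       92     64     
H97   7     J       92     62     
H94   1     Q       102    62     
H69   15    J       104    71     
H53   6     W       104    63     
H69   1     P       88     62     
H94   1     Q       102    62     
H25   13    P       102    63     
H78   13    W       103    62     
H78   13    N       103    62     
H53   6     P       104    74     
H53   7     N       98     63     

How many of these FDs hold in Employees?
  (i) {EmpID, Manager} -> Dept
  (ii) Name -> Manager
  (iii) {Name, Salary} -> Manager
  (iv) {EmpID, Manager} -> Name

3

(i) {EmpID, Manager} -> Dept: every LHS value maps to a single RHS value — holds.
(ii) Name -> Manager: Name=H69: 2 rows → Manager takes values {71, 62} — violation; Name=H53: 3 rows → Manager takes values {63, 74} — violation — fails.
(iii) {Name, Salary} -> Manager: every LHS value maps to a single RHS value — holds.
(iv) {EmpID, Manager} -> Name: every LHS value maps to a single RHS value — holds.
3 of the 4 dependencies hold.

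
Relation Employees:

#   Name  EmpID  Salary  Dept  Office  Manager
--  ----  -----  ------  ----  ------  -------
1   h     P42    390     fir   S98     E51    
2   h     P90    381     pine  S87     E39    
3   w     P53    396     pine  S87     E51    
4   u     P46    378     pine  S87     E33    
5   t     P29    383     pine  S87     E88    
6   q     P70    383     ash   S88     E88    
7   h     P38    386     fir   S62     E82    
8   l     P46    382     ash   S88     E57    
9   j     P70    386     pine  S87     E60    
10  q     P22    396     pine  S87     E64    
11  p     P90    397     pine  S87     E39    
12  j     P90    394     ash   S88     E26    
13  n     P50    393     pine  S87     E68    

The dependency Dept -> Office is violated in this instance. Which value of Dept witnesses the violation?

fir

Dept=fir: rows 1, 7 → Office takes values {S98, S62} — violation
Dept=pine: rows 2, 3, 4, 5, 9, 10, 11, 13 → Office = S87, S87, S87, S87, S87, S87, S87, S87 ✓
Dept=ash: rows 6, 8, 12 → Office = S88, S88, S88 ✓
The only Dept value with inconsistent Office is Dept=fir.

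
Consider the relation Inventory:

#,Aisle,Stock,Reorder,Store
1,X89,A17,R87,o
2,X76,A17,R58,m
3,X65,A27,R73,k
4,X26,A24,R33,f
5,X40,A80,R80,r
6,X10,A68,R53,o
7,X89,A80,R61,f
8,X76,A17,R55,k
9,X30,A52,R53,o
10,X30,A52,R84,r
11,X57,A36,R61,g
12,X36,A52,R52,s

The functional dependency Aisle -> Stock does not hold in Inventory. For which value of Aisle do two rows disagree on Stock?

Aisle=X89: rows 1, 7 → Stock takes values {A17, A80} — violation
Aisle=X76: rows 2, 8 → Stock = A17, A17 ✓
Aisle=X65: row 3 → Stock = A27 ✓
Aisle=X26: row 4 → Stock = A24 ✓
Aisle=X40: row 5 → Stock = A80 ✓
Aisle=X10: row 6 → Stock = A68 ✓
Aisle=X30: rows 9, 10 → Stock = A52, A52 ✓
Aisle=X57: row 11 → Stock = A36 ✓
Aisle=X36: row 12 → Stock = A52 ✓
The only Aisle value with inconsistent Stock is Aisle=X89.

X89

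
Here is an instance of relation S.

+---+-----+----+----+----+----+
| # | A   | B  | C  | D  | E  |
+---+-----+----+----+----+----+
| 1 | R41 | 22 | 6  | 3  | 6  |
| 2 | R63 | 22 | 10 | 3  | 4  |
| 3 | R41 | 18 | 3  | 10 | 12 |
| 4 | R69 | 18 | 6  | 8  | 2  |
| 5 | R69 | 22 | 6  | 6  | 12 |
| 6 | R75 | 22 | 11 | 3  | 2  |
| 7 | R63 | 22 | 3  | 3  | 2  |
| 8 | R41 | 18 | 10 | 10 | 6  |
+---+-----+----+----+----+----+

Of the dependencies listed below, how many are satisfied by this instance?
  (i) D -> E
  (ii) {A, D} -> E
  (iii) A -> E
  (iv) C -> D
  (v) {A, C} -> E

(i) D -> E: D=3: rows 1, 2, 6, 7 → E takes values {6, 4, 2} — violation; D=10: rows 3, 8 → E takes values {12, 6} — violation — fails.
(ii) {A, D} -> E: (A=R63, D=3): rows 2, 7 → E takes values {4, 2} — violation; (A=R41, D=10): rows 3, 8 → E takes values {12, 6} — violation — fails.
(iii) A -> E: A=R41: rows 1, 3, 8 → E takes values {6, 12} — violation; A=R63: rows 2, 7 → E takes values {4, 2} — violation; A=R69: rows 4, 5 → E takes values {2, 12} — violation — fails.
(iv) C -> D: C=6: rows 1, 4, 5 → D takes values {3, 8, 6} — violation; C=10: rows 2, 8 → D takes values {3, 10} — violation; C=3: rows 3, 7 → D takes values {10, 3} — violation — fails.
(v) {A, C} -> E: (A=R69, C=6): rows 4, 5 → E takes values {2, 12} — violation — fails.
None of the 5 dependencies hold.

0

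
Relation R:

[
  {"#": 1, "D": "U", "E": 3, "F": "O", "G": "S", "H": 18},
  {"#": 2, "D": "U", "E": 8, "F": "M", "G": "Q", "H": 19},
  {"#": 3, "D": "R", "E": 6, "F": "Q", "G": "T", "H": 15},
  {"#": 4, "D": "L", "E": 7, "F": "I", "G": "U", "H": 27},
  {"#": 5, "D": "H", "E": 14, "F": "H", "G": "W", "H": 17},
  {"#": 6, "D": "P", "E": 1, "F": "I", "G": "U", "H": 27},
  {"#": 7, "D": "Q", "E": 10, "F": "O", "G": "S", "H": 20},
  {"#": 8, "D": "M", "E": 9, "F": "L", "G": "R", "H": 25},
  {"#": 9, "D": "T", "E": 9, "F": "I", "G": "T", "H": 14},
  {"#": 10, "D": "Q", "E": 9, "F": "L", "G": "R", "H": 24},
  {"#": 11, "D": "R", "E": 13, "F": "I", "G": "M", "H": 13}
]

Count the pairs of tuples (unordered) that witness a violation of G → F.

1

G=S: all 2 rows agree on F — 0 pairs.
G=T: violating pairs (3,9) — 1 pair.
G=U: all 2 rows agree on F — 0 pairs.
G=R: all 2 rows agree on F — 0 pairs.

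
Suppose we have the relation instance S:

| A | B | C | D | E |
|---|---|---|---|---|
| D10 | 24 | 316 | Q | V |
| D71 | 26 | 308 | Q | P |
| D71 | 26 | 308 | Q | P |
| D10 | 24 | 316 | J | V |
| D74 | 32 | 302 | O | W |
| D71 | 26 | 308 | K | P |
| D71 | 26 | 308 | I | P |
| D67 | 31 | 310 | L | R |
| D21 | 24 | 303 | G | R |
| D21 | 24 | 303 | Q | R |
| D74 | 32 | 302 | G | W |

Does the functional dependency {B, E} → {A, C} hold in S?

(B=24, E=V): 2 rows → {A,C} = (D10, 316), (D10, 316) ✓
(B=26, E=P): 4 rows → {A,C} = (D71, 308), (D71, 308), (D71, 308), (D71, 308) ✓
(B=32, E=W): 2 rows → {A,C} = (D74, 302), (D74, 302) ✓
(B=31, E=R): 1 row → {A,C} = (D67, 310) ✓
(B=24, E=R): 2 rows → {A,C} = (D21, 303), (D21, 303) ✓
Every {B, E} value is associated with a single {A, C} value, so {B, E} → {A, C} holds.

Yes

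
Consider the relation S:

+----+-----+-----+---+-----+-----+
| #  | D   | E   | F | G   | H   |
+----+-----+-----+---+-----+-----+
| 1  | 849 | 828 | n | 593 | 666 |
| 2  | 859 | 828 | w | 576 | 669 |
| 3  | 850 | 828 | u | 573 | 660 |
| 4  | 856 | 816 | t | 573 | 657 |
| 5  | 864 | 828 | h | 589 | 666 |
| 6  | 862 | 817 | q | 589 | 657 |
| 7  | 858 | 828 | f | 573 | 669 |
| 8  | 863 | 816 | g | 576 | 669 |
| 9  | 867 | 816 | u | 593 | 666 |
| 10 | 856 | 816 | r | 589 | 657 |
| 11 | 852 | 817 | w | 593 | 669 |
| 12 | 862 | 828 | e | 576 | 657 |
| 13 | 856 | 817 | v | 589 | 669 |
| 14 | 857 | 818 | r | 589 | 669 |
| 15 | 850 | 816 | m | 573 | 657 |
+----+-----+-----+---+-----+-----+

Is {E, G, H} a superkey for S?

Rows 4 and 15 have the same {E, G, H} value (E=816, G=573, H=657) but are distinct tuples, so {E, G, H} does not determine every attribute — not a superkey.

No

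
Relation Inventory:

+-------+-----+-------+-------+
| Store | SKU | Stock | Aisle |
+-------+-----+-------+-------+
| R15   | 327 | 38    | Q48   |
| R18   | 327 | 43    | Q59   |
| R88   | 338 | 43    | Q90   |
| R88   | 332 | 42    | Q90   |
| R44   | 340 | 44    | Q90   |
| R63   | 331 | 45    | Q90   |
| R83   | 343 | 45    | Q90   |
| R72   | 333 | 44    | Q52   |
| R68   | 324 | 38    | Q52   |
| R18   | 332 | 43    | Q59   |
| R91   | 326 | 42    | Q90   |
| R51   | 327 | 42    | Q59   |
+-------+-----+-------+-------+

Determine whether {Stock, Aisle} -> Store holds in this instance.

No

(Stock=38, Aisle=Q48): 1 row → Store = R15 ✓
(Stock=43, Aisle=Q59): 2 rows → Store = R18, R18 ✓
(Stock=43, Aisle=Q90): 1 row → Store = R88 ✓
(Stock=42, Aisle=Q90): 2 rows → Store takes values {R88, R91} — violation
(Stock=44, Aisle=Q90): 1 row → Store = R44 ✓
(Stock=45, Aisle=Q90): 2 rows → Store takes values {R63, R83} — violation
(Stock=44, Aisle=Q52): 1 row → Store = R72 ✓
(Stock=38, Aisle=Q52): 1 row → Store = R68 ✓
(Stock=42, Aisle=Q59): 1 row → Store = R51 ✓
Two rows agree on {Stock, Aisle} but differ on Store, so {Stock, Aisle} -> Store does not hold.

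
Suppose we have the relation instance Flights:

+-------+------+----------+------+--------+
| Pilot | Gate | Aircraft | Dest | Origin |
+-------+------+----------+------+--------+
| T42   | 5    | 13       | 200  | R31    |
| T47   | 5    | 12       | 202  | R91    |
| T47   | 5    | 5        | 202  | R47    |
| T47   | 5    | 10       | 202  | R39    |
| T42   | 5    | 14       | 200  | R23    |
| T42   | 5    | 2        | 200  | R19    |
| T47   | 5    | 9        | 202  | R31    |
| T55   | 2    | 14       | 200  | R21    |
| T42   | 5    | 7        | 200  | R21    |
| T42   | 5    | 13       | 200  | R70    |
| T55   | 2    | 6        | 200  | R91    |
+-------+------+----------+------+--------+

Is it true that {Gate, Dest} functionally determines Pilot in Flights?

(Gate=5, Dest=200): 5 rows → Pilot = T42, T42, T42, T42, T42 ✓
(Gate=5, Dest=202): 4 rows → Pilot = T47, T47, T47, T47 ✓
(Gate=2, Dest=200): 2 rows → Pilot = T55, T55 ✓
Every {Gate, Dest} value is associated with a single Pilot value, so {Gate, Dest} → Pilot holds.

Yes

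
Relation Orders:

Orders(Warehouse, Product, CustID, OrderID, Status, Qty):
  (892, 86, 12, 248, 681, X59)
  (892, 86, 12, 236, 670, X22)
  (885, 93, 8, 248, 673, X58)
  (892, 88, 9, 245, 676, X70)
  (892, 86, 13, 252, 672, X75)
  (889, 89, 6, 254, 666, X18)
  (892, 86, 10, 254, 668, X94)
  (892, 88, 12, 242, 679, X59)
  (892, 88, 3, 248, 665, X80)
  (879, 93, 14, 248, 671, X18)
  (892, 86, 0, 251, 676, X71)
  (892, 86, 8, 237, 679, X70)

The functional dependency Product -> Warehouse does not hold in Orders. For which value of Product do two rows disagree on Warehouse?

93

Product=86: 6 rows → Warehouse = 892, 892, 892, 892, 892, 892 ✓
Product=93: 2 rows → Warehouse takes values {885, 879} — violation
Product=88: 3 rows → Warehouse = 892, 892, 892 ✓
Product=89: 1 row → Warehouse = 889 ✓
The only Product value with inconsistent Warehouse is Product=93.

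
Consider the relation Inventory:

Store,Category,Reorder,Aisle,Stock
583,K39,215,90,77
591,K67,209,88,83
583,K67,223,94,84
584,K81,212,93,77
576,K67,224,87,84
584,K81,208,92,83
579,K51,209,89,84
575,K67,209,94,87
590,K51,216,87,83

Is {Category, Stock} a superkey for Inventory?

No

Two distinct rows share (Category=K67, Stock=84), so {Category, Stock} does not determine every attribute — not a superkey.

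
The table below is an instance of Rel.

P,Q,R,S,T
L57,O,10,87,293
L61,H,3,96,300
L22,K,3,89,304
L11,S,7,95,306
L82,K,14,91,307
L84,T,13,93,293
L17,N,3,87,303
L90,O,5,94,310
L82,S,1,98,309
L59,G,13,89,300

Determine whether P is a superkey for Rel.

Two distinct rows share P=L82, so P does not determine every attribute — not a superkey.

No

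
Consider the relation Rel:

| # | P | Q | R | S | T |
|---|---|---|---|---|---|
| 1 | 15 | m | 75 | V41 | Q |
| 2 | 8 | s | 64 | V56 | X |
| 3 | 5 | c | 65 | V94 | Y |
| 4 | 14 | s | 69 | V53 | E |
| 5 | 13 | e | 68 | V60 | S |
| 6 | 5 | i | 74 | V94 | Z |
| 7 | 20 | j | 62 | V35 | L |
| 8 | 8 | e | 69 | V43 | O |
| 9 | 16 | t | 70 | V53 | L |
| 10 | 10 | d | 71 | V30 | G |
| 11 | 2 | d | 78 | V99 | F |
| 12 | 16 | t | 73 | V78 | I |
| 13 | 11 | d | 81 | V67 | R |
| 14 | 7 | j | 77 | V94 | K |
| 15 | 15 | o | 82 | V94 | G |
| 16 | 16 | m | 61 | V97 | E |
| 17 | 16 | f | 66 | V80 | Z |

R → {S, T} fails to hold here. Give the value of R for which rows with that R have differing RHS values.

69

R=75: row 1 → {S,T} = (V41, Q) ✓
R=64: row 2 → {S,T} = (V56, X) ✓
R=65: row 3 → {S,T} = (V94, Y) ✓
R=69: rows 4, 8 → {S,T} takes values {(V53, E), (V43, O)} — violation
R=68: row 5 → {S,T} = (V60, S) ✓
R=74: row 6 → {S,T} = (V94, Z) ✓
R=62: row 7 → {S,T} = (V35, L) ✓
R=70: row 9 → {S,T} = (V53, L) ✓
R=71: row 10 → {S,T} = (V30, G) ✓
R=78: row 11 → {S,T} = (V99, F) ✓
R=73: row 12 → {S,T} = (V78, I) ✓
R=81: row 13 → {S,T} = (V67, R) ✓
R=77: row 14 → {S,T} = (V94, K) ✓
R=82: row 15 → {S,T} = (V94, G) ✓
R=61: row 16 → {S,T} = (V97, E) ✓
R=66: row 17 → {S,T} = (V80, Z) ✓
The only R value with inconsistent RHS is R=69.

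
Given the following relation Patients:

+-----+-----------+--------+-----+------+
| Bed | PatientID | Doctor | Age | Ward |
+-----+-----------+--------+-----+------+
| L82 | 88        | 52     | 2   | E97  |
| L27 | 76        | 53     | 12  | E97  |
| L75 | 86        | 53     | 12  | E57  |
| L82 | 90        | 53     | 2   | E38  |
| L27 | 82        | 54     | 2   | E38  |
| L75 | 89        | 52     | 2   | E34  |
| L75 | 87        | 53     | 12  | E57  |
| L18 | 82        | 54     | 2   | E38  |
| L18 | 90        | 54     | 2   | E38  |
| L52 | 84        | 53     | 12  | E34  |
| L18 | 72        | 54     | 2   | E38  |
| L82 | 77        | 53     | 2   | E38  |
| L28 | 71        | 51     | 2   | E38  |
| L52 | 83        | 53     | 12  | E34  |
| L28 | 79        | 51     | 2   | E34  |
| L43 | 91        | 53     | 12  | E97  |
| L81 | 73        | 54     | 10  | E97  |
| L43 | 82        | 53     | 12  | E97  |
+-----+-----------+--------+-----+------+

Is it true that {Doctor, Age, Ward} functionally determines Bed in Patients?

(Doctor=52, Age=2, Ward=E97): 1 row → Bed = L82 ✓
(Doctor=53, Age=12, Ward=E97): 3 rows → Bed takes values {L27, L43} — violation
(Doctor=53, Age=12, Ward=E57): 2 rows → Bed = L75, L75 ✓
(Doctor=53, Age=2, Ward=E38): 2 rows → Bed = L82, L82 ✓
(Doctor=54, Age=2, Ward=E38): 4 rows → Bed takes values {L27, L18} — violation
(Doctor=52, Age=2, Ward=E34): 1 row → Bed = L75 ✓
(Doctor=53, Age=12, Ward=E34): 2 rows → Bed = L52, L52 ✓
(Doctor=51, Age=2, Ward=E38): 1 row → Bed = L28 ✓
(Doctor=51, Age=2, Ward=E34): 1 row → Bed = L28 ✓
(Doctor=54, Age=10, Ward=E97): 1 row → Bed = L81 ✓
Two rows agree on {Doctor, Age, Ward} but differ on Bed, so {Doctor, Age, Ward} -> Bed does not hold.

No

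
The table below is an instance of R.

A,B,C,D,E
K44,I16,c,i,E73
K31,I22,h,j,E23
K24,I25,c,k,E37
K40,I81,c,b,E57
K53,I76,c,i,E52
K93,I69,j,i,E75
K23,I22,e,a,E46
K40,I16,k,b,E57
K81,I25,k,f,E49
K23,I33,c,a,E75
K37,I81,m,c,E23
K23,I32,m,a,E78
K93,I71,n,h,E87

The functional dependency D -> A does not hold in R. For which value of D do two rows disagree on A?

D=i: 3 rows → A takes values {K44, K53, K93} — violation
D=j: 1 row → A = K31 ✓
D=k: 1 row → A = K24 ✓
D=b: 2 rows → A = K40, K40 ✓
D=a: 3 rows → A = K23, K23, K23 ✓
D=f: 1 row → A = K81 ✓
D=c: 1 row → A = K37 ✓
D=h: 1 row → A = K93 ✓
The only D value with inconsistent A is D=i.

i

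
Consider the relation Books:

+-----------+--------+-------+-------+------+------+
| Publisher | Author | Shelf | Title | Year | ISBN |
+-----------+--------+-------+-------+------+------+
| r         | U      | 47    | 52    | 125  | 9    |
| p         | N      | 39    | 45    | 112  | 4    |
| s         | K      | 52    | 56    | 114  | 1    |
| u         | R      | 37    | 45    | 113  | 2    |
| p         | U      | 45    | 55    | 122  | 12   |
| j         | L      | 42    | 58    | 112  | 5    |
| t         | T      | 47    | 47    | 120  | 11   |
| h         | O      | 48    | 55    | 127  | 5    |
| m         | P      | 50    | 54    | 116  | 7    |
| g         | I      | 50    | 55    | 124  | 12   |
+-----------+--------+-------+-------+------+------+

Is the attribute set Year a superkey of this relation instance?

Two distinct rows share Year=112, so Year does not determine every attribute — not a superkey.

No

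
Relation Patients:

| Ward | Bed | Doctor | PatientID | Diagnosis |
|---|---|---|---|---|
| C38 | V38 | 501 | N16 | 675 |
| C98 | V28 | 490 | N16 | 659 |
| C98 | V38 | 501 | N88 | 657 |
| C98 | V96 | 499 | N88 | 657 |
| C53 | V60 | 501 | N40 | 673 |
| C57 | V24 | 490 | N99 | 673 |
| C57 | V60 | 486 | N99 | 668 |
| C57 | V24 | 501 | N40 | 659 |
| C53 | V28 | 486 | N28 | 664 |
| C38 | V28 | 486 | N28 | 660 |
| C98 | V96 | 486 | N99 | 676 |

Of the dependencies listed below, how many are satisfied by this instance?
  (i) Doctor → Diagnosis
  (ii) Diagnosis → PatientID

(i) Doctor → Diagnosis: Doctor=501: 4 rows → Diagnosis takes values {675, 657, 673, 659} — violation; Doctor=490: 2 rows → Diagnosis takes values {659, 673} — violation; Doctor=486: 4 rows → Diagnosis takes values {668, 664, 660, 676} — violation — fails.
(ii) Diagnosis → PatientID: Diagnosis=659: 2 rows → PatientID takes values {N16, N40} — violation; Diagnosis=673: 2 rows → PatientID takes values {N40, N99} — violation — fails.
None of the 2 dependencies hold.

0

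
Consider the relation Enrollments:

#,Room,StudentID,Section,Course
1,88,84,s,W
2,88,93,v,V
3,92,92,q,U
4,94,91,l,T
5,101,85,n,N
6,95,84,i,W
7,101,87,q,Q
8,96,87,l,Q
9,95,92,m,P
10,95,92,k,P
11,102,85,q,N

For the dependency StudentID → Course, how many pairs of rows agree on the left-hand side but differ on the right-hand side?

2

StudentID=84: all 2 rows agree on Course — 0 pairs.
StudentID=92: violating pairs (3,9), (3,10) — 2 pairs.
StudentID=85: all 2 rows agree on Course — 0 pairs.
StudentID=87: all 2 rows agree on Course — 0 pairs.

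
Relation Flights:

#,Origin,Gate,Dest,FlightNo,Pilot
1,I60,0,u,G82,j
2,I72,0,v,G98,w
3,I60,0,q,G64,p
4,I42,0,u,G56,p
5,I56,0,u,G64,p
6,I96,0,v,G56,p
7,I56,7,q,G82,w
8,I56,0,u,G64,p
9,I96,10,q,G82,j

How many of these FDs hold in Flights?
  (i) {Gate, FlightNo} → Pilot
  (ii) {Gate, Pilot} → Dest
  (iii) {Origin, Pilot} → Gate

(i) {Gate, FlightNo} → Pilot: every LHS value maps to a single RHS value — holds.
(ii) {Gate, Pilot} → Dest: (Gate=0, Pilot=p): rows 3, 4, 5, 6, 8 → Dest takes values {q, u, v} — violation — fails.
(iii) {Origin, Pilot} → Gate: every LHS value maps to a single RHS value — holds.
2 of the 3 dependencies hold.

2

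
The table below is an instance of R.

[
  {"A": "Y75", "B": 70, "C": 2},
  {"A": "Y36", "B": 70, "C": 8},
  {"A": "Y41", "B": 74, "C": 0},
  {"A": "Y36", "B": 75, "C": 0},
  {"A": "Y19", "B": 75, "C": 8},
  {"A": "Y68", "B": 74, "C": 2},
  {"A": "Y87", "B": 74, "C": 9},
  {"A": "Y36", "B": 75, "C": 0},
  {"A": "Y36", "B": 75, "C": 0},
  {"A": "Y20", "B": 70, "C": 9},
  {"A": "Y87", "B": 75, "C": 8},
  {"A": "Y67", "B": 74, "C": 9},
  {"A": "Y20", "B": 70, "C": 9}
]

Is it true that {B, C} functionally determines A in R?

No

(B=70, C=2): 1 row → A = Y75 ✓
(B=70, C=8): 1 row → A = Y36 ✓
(B=74, C=0): 1 row → A = Y41 ✓
(B=75, C=0): 3 rows → A = Y36, Y36, Y36 ✓
(B=75, C=8): 2 rows → A takes values {Y19, Y87} — violation
(B=74, C=2): 1 row → A = Y68 ✓
(B=74, C=9): 2 rows → A takes values {Y87, Y67} — violation
(B=70, C=9): 2 rows → A = Y20, Y20 ✓
Two rows agree on {B, C} but differ on A, so {B, C} -> A does not hold.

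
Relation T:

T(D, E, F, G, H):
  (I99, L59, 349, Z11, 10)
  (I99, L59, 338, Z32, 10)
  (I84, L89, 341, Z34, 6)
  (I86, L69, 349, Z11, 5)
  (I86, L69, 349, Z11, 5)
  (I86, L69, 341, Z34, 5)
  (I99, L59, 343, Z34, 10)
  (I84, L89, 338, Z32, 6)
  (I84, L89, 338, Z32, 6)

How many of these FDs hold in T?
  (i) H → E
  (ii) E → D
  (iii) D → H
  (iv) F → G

(i) H → E: every LHS value maps to a single RHS value — holds.
(ii) E → D: every LHS value maps to a single RHS value — holds.
(iii) D → H: every LHS value maps to a single RHS value — holds.
(iv) F → G: every LHS value maps to a single RHS value — holds.
4 of the 4 dependencies hold.

4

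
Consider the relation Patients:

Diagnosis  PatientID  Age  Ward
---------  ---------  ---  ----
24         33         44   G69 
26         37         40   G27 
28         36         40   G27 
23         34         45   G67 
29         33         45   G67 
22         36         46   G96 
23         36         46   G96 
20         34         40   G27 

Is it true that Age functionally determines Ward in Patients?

Age=44: 1 row → Ward = G69 ✓
Age=40: 3 rows → Ward = G27, G27, G27 ✓
Age=45: 2 rows → Ward = G67, G67 ✓
Age=46: 2 rows → Ward = G96, G96 ✓
Every Age value is associated with a single Ward value, so Age → Ward holds.

Yes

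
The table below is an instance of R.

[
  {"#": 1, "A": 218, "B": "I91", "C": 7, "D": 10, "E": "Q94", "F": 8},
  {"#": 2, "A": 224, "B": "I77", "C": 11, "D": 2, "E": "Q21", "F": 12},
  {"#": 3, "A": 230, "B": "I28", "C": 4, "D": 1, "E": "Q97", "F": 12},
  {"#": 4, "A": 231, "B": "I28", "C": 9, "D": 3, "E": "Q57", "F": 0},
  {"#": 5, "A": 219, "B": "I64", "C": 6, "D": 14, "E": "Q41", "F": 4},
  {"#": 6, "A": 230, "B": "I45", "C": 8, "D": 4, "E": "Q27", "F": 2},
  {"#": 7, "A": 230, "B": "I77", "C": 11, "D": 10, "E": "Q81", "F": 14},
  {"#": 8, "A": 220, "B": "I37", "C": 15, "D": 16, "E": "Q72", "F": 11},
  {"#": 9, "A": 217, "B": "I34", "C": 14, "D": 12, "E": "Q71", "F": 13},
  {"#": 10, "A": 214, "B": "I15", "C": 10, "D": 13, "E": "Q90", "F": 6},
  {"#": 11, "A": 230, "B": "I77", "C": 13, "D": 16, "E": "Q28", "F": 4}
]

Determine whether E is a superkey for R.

Yes

All 11 rows have distinct E values, so E → (all attributes) holds and E is a superkey.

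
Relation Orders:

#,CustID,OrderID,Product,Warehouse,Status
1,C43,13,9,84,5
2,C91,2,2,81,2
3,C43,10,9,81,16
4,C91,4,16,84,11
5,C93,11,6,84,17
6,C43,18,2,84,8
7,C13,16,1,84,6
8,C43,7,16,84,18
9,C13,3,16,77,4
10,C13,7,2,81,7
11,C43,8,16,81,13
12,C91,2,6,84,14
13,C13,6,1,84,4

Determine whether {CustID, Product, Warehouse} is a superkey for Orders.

Rows 7 and 13 have the same {CustID, Product, Warehouse} value (CustID=C13, Product=1, Warehouse=84) but are distinct tuples, so {CustID, Product, Warehouse} does not determine every attribute — not a superkey.

No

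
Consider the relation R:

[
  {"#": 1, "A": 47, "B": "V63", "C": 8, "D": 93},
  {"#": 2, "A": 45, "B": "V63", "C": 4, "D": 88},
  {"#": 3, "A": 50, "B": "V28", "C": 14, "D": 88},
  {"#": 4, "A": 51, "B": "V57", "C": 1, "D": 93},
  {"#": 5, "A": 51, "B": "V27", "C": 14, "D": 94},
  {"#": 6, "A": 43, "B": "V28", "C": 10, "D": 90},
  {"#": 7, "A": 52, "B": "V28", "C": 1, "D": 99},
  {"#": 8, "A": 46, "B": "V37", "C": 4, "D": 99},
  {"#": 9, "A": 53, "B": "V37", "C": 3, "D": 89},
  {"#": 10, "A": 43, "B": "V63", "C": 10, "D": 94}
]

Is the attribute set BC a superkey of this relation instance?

Yes

All 10 rows have distinct BC values, so BC → (all attributes) holds and BC is a superkey.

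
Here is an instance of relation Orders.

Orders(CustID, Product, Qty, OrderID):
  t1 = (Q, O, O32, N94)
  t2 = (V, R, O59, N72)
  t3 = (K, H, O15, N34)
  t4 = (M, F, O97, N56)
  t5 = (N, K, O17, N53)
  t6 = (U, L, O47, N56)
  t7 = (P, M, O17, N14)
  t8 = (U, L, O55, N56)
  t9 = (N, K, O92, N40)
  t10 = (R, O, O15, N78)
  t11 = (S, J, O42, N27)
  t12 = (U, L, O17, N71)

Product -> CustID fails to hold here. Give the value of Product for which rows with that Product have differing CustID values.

O

Product=O: rows 1, 10 → CustID takes values {Q, R} — violation
Product=R: row 2 → CustID = V ✓
Product=H: row 3 → CustID = K ✓
Product=F: row 4 → CustID = M ✓
Product=K: rows 5, 9 → CustID = N, N ✓
Product=L: rows 6, 8, 12 → CustID = U, U, U ✓
Product=M: row 7 → CustID = P ✓
Product=J: row 11 → CustID = S ✓
The only Product value with inconsistent CustID is Product=O.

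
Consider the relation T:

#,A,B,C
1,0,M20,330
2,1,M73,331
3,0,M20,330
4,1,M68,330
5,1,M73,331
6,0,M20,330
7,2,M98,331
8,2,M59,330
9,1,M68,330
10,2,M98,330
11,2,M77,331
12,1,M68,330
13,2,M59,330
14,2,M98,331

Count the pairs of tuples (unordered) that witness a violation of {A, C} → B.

(A=0, C=330): all 3 rows agree on B — 0 pairs.
(A=1, C=331): all 2 rows agree on B — 0 pairs.
(A=1, C=330): all 3 rows agree on B — 0 pairs.
(A=2, C=331): violating pairs (7,11), (11,14) — 2 pairs.
(A=2, C=330): violating pairs (8,10), (10,13) — 2 pairs.

4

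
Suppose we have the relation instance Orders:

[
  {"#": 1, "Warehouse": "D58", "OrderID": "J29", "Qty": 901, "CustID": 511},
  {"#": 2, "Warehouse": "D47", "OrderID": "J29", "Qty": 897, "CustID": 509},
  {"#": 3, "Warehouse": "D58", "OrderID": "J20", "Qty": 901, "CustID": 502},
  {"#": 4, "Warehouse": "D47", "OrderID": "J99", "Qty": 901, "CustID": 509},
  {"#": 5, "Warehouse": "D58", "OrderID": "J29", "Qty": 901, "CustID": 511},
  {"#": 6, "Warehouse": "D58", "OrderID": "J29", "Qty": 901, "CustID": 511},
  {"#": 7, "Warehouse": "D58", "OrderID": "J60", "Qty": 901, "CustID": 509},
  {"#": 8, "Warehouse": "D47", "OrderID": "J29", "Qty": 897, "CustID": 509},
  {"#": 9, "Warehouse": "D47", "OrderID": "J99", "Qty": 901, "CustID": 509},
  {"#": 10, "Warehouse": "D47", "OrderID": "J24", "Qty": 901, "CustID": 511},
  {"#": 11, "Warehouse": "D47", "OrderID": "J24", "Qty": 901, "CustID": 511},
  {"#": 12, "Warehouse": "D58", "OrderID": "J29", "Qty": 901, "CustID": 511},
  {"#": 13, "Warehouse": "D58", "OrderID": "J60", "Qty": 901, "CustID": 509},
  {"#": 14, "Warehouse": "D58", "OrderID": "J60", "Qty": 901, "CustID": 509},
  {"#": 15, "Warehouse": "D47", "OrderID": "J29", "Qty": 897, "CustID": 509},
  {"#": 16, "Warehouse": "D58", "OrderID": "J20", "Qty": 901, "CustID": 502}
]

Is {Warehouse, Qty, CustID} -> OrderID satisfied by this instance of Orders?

(Warehouse=D58, Qty=901, CustID=511): rows 1, 5, 6, 12 → OrderID = J29, J29, J29, J29 ✓
(Warehouse=D47, Qty=897, CustID=509): rows 2, 8, 15 → OrderID = J29, J29, J29 ✓
(Warehouse=D58, Qty=901, CustID=502): rows 3, 16 → OrderID = J20, J20 ✓
(Warehouse=D47, Qty=901, CustID=509): rows 4, 9 → OrderID = J99, J99 ✓
(Warehouse=D58, Qty=901, CustID=509): rows 7, 13, 14 → OrderID = J60, J60, J60 ✓
(Warehouse=D47, Qty=901, CustID=511): rows 10, 11 → OrderID = J24, J24 ✓
Every {Warehouse, Qty, CustID} value is associated with a single OrderID value, so {Warehouse, Qty, CustID} -> OrderID holds.

Yes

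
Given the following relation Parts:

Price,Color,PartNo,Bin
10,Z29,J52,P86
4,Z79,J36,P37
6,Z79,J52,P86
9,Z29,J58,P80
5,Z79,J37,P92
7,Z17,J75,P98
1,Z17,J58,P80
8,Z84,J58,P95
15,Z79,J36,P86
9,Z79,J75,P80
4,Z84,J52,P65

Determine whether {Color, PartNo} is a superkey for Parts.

Two distinct rows share (Color=Z79, PartNo=J36), so {Color, PartNo} does not determine every attribute — not a superkey.

No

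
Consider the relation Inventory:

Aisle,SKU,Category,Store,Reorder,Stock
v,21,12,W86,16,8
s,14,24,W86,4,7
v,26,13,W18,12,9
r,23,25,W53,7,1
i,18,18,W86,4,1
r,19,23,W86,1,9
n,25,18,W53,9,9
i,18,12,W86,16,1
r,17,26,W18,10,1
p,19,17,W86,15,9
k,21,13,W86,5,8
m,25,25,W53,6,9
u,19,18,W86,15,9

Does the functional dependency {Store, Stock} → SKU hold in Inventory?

(Store=W86, Stock=8): 2 rows → SKU = 21, 21 ✓
(Store=W86, Stock=7): 1 row → SKU = 14 ✓
(Store=W18, Stock=9): 1 row → SKU = 26 ✓
(Store=W53, Stock=1): 1 row → SKU = 23 ✓
(Store=W86, Stock=1): 2 rows → SKU = 18, 18 ✓
(Store=W86, Stock=9): 3 rows → SKU = 19, 19, 19 ✓
(Store=W53, Stock=9): 2 rows → SKU = 25, 25 ✓
(Store=W18, Stock=1): 1 row → SKU = 17 ✓
Every {Store, Stock} value is associated with a single SKU value, so {Store, Stock} → SKU holds.

Yes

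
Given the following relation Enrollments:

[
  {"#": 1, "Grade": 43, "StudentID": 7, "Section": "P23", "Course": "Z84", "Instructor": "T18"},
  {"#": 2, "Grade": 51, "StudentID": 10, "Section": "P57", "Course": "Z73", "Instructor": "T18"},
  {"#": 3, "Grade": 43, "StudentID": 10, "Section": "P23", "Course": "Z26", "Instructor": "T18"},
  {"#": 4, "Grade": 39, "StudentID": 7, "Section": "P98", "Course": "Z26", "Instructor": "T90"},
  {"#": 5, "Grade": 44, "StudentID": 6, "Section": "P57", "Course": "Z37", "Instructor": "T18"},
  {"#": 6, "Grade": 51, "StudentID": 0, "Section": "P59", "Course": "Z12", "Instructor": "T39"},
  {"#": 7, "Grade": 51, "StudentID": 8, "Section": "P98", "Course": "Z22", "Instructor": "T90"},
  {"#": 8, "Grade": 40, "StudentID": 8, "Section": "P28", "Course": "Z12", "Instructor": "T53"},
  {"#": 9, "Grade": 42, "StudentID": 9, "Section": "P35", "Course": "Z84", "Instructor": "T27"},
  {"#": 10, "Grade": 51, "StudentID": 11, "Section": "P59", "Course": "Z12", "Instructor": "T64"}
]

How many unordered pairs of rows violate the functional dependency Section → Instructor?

Section=P23: all 2 rows agree on Instructor — 0 pairs.
Section=P57: all 2 rows agree on Instructor — 0 pairs.
Section=P98: all 2 rows agree on Instructor — 0 pairs.
Section=P59: violating pairs (6,10) — 1 pair.

1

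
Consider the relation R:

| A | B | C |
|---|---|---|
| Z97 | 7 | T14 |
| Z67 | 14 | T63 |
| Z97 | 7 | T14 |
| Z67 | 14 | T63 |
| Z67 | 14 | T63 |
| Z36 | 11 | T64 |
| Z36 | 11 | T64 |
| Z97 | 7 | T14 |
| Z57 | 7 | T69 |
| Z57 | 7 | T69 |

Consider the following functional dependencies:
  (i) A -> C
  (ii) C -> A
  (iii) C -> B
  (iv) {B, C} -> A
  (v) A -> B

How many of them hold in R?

5

(i) A -> C: every LHS value maps to a single RHS value — holds.
(ii) C -> A: every LHS value maps to a single RHS value — holds.
(iii) C -> B: every LHS value maps to a single RHS value — holds.
(iv) {B, C} -> A: every LHS value maps to a single RHS value — holds.
(v) A -> B: every LHS value maps to a single RHS value — holds.
5 of the 5 dependencies hold.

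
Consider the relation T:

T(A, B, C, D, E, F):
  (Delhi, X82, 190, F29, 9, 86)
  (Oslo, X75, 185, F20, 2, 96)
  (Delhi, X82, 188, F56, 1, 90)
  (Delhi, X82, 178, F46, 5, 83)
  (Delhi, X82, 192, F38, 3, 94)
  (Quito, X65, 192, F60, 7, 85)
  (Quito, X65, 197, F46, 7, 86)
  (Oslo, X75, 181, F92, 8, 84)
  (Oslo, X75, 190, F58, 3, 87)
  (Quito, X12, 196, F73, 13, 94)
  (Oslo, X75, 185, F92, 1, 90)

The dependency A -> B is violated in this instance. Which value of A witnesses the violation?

Quito

A=Delhi: 4 rows → B = X82, X82, X82, X82 ✓
A=Oslo: 4 rows → B = X75, X75, X75, X75 ✓
A=Quito: 3 rows → B takes values {X65, X12} — violation
The only A value with inconsistent B is A=Quito.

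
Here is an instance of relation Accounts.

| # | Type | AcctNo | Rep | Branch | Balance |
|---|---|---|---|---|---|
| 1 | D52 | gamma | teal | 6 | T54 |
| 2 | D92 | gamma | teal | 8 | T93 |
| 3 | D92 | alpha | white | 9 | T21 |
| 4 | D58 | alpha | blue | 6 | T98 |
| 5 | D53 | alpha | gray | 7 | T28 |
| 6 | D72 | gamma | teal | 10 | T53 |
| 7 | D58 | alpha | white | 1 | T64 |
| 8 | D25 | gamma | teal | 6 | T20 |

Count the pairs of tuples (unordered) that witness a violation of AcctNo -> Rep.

AcctNo=gamma: all 4 rows agree on Rep — 0 pairs.
AcctNo=alpha: violating pairs (3,4), (3,5), (4,5), (4,7), (5,7) — 5 pairs.

5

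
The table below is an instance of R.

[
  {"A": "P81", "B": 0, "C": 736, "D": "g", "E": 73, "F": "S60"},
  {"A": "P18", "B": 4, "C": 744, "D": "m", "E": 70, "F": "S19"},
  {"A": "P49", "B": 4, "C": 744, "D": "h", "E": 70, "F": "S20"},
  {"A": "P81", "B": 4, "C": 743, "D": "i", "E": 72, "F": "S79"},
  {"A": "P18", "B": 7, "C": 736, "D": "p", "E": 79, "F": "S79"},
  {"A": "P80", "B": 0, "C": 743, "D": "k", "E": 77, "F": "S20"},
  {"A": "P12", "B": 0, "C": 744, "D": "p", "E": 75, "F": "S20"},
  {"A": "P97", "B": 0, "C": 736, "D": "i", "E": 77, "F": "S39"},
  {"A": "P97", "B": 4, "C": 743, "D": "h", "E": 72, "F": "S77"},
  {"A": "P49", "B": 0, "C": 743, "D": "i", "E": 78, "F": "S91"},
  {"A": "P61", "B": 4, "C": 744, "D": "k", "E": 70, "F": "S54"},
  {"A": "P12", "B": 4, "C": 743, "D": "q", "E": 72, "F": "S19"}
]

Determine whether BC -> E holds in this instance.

(B=0, C=736): 2 rows → E takes values {73, 77} — violation
(B=4, C=744): 3 rows → E = 70, 70, 70 ✓
(B=4, C=743): 3 rows → E = 72, 72, 72 ✓
(B=7, C=736): 1 row → E = 79 ✓
(B=0, C=743): 2 rows → E takes values {77, 78} — violation
(B=0, C=744): 1 row → E = 75 ✓
Two rows agree on BC but differ on E, so BC -> E does not hold.

No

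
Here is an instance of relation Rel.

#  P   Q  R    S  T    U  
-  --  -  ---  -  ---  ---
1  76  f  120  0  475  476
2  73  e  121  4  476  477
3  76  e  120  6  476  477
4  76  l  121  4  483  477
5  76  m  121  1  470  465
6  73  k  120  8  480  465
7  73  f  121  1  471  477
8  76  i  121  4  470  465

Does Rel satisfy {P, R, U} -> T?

(P=76, R=120, U=476): row 1 → T = 475 ✓
(P=73, R=121, U=477): rows 2, 7 → T takes values {476, 471} — violation
(P=76, R=120, U=477): row 3 → T = 476 ✓
(P=76, R=121, U=477): row 4 → T = 483 ✓
(P=76, R=121, U=465): rows 5, 8 → T = 470, 470 ✓
(P=73, R=120, U=465): row 6 → T = 480 ✓
Two rows agree on {P, R, U} but differ on T, so {P, R, U} -> T does not hold.

No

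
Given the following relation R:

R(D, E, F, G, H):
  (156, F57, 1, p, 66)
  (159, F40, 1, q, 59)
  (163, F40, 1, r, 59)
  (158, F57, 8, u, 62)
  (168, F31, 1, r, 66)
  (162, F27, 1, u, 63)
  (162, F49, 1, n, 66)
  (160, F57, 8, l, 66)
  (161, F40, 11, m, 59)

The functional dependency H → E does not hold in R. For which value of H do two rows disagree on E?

H=66: 4 rows → E takes values {F57, F31, F49} — violation
H=59: 3 rows → E = F40, F40, F40 ✓
H=62: 1 row → E = F57 ✓
H=63: 1 row → E = F27 ✓
The only H value with inconsistent E is H=66.

66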